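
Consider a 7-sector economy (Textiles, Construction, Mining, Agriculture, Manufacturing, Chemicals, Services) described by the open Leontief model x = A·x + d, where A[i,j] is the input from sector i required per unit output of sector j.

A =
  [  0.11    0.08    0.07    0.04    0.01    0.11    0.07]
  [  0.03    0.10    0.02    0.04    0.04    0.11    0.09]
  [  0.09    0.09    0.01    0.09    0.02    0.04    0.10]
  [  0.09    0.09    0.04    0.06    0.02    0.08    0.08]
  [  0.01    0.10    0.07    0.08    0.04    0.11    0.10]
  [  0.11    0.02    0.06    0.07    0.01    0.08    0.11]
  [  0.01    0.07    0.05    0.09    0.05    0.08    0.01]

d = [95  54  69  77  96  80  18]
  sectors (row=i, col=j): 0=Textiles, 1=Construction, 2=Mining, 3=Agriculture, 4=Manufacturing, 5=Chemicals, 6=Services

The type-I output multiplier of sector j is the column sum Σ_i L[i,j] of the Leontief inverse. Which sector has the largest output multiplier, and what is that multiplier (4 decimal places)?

Form M = I − A:
  [  0.89   -0.08   -0.07   -0.04   -0.01   -0.11   -0.07]
  [ -0.03    0.90   -0.02   -0.04   -0.04   -0.11   -0.09]
  [ -0.09   -0.09    0.99   -0.09   -0.02   -0.04   -0.10]
  [ -0.09   -0.09   -0.04    0.94   -0.02   -0.08   -0.08]
  [ -0.01   -0.10   -0.07   -0.08    0.96   -0.11   -0.10]
  [ -0.11   -0.02   -0.06   -0.07   -0.01    0.92   -0.11]
  [ -0.01   -0.07   -0.05   -0.09   -0.05   -0.08    0.99]
Leontief inverse L = M⁻¹:
  [  1.1744    0.1436    0.1104    0.0966    0.0317    0.1867    0.1390]
  [  0.0781    1.1551    0.0552    0.0906    0.0616    0.1781    0.1494]
  [  0.1410    0.1505    1.0464    0.1395    0.0418    0.1111    0.1572]
  [  0.1465    0.1512    0.0778    1.1126    0.0417    0.1532    0.1431]
  [  0.0680    0.1669    0.1092    0.1414    1.0654    0.1874    0.1709]
  [  0.1698    0.0797    0.0991    0.1247    0.0306    1.1504    0.1702]
  [  0.0550    0.1193    0.0785    0.1328    0.0669    0.1364    1.0654]
Total output x = L · d:
  x_0 = 1.1744·95 + 0.1436·54 + 0.1104·69 + 0.0966·77 + 0.0317·96 + 0.1867·80 + 0.1390·18 = 154.8469
  x_1 = 0.0781·95 + 1.1551·54 + 0.0552·69 + 0.0906·77 + 0.0616·96 + 0.1781·80 + 0.1494·18 = 103.4223
  x_2 = 0.1410·95 + 0.1505·54 + 1.0464·69 + 0.1395·77 + 0.0418·96 + 0.1111·80 + 0.1572·18 = 120.1844
  x_3 = 0.1465·95 + 0.1512·54 + 0.0778·69 + 1.1126·77 + 0.0417·96 + 0.1532·80 + 0.1431·18 = 131.9513
  x_4 = 0.0680·95 + 0.1669·54 + 0.1092·69 + 0.1414·77 + 1.0654·96 + 0.1874·80 + 0.1709·18 = 154.2507
  x_5 = 0.1698·95 + 0.0797·54 + 0.0991·69 + 0.1247·77 + 0.0306·96 + 1.1504·80 + 0.1702·18 = 134.9038
  x_6 = 0.0550·95 + 0.1193·54 + 0.0785·69 + 0.1328·77 + 0.0669·96 + 0.1364·80 + 1.0654·18 = 63.8159
Output multipliers (column sums of L):
  Textiles: 1.8326
  Construction: 1.9663
  Mining: 1.5766
  Agriculture: 1.8381
  Manufacturing: 1.3397
  Chemicals: 2.1032
  Services: 1.9952

Chemicals (2.1032)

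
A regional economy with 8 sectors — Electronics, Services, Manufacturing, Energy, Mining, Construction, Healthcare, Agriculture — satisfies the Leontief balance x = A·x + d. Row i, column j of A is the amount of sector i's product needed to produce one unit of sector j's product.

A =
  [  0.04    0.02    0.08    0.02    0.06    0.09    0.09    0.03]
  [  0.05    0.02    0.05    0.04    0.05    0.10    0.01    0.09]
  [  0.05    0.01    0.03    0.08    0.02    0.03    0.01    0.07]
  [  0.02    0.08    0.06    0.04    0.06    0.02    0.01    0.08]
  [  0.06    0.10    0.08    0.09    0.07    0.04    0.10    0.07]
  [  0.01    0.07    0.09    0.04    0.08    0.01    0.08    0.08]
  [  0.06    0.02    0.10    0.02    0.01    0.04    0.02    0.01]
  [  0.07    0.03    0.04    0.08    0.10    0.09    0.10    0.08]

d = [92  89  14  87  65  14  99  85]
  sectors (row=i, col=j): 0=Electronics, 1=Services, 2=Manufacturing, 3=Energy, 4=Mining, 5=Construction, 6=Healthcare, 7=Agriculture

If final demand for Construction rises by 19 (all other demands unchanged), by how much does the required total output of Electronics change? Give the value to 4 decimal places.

Form M = I − A:
  [  0.96   -0.02   -0.08   -0.02   -0.06   -0.09   -0.09   -0.03]
  [ -0.05    0.98   -0.05   -0.04   -0.05   -0.10   -0.01   -0.09]
  [ -0.05   -0.01    0.97   -0.08   -0.02   -0.03   -0.01   -0.07]
  [ -0.02   -0.08   -0.06    0.96   -0.06   -0.02   -0.01   -0.08]
  [ -0.06   -0.10   -0.08   -0.09    0.93   -0.04   -0.10   -0.07]
  [ -0.01   -0.07   -0.09   -0.04   -0.08    0.99   -0.08   -0.08]
  [ -0.06   -0.02   -0.10   -0.02   -0.01   -0.04    0.98   -0.01]
  [ -0.07   -0.03   -0.04   -0.08   -0.10   -0.09   -0.10    0.92]
Leontief inverse L = M⁻¹:
  [  1.0734    0.0519    0.1309    0.0588    0.0987    0.1240    0.1289    0.0748]
  [  0.0830    1.0549    0.0986    0.0816    0.0970    0.1377    0.0557    0.1405]
  [  0.0736    0.0349    1.0638    0.1087    0.0533    0.0580    0.0400    0.1057]
  [  0.0524    0.1094    0.1003    1.0790    0.1002    0.0581    0.0459    0.1270]
  [  0.1092    0.1448    0.1486    0.1450    1.1273    0.0961    0.1514    0.1374]
  [  0.0504    0.1038    0.1405    0.0861    0.1235    1.0530    0.1201    0.1322]
  [  0.0804    0.0370    0.1290    0.0447    0.0337    0.0629    1.0425    0.0393]
  [  0.1177    0.0793    0.1121    0.1347    0.1600    0.1418    0.1589    1.1450]
Total output x = L · d:
  x_0 = 1.0734·92 + 0.0519·89 + 0.1309·14 + 0.0588·87 + 0.0987·65 + 0.1240·14 + 0.1289·99 + 0.0748·85 = 137.5887
  x_1 = 0.0830·92 + 1.0549·89 + 0.0986·14 + 0.0816·87 + 0.0970·65 + 0.1377·14 + 0.0557·99 + 0.1405·85 = 135.6899
  x_2 = 0.0736·92 + 0.0349·89 + 1.0638·14 + 0.1087·87 + 0.0533·65 + 0.0580·14 + 0.0400·99 + 0.1057·85 = 51.4585
  x_3 = 0.0524·92 + 0.1094·89 + 0.1003·14 + 1.0790·87 + 0.1002·65 + 0.0581·14 + 0.0459·99 + 0.1270·85 = 132.5036
  x_4 = 0.1092·92 + 0.1448·89 + 0.1486·14 + 0.1450·87 + 1.1273·65 + 0.0961·14 + 0.1514·99 + 0.1374·85 = 138.9237
  x_5 = 0.0504·92 + 0.1038·89 + 0.1405·14 + 0.0861·87 + 0.1235·65 + 1.0530·14 + 0.1201·99 + 0.1322·85 = 69.2215
  x_6 = 0.0804·92 + 0.0370·89 + 0.1290·14 + 0.0447·87 + 0.0337·65 + 0.0629·14 + 1.0425·99 + 0.0393·85 = 126.0095
  x_7 = 0.1177·92 + 0.0793·89 + 0.1121·14 + 0.1347·87 + 0.1600·65 + 0.1418·14 + 0.1589·99 + 1.1450·85 = 156.6128
Δx_0 = L[0,5] · Δd_5 = 0.1240 · 19 = 2.3555

2.3555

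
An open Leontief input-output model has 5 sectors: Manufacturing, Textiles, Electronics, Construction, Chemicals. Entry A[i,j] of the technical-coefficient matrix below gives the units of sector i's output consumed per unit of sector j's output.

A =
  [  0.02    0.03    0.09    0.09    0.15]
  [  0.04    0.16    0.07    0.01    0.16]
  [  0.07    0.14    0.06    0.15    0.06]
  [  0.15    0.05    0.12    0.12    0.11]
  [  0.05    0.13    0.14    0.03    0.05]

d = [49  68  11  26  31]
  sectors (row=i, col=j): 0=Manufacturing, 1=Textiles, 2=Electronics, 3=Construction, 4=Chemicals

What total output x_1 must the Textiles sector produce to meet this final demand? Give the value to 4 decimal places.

100.0724

Form M = I − A:
  [  0.98   -0.03   -0.09   -0.09   -0.15]
  [ -0.04    0.84   -0.07   -0.01   -0.16]
  [ -0.07   -0.14    0.94   -0.15   -0.06]
  [ -0.15   -0.05   -0.12    0.88   -0.11]
  [ -0.05   -0.13   -0.14   -0.03    0.95]
Leontief inverse L = M⁻¹:
  [  1.0694    0.1067    0.1607    0.1453    0.2138]
  [  0.0824    1.2580    0.1445    0.0556    0.2405]
  [  0.1325    0.2328    1.1450    0.2167    0.1575]
  [  0.2168    0.1485    0.2172    1.2045    0.2124]
  [  0.0939    0.2168    0.2038    0.0852    1.1267]
Total output x = L · d:
  x_0 = 1.0694·49 + 0.1067·68 + 0.1607·11 + 0.1453·26 + 0.2138·31 = 71.8289
  x_1 = 0.0824·49 + 1.2580·68 + 0.1445·11 + 0.0556·26 + 0.2405·31 = 100.0724
  x_2 = 0.1325·49 + 0.2328·68 + 1.1450·11 + 0.2167·26 + 0.1575·31 = 45.4402
  x_3 = 0.2168·49 + 0.1485·68 + 0.2172·11 + 1.2045·26 + 0.2124·31 = 61.0125
  x_4 = 0.0939·49 + 0.2168·68 + 0.2038·11 + 0.0852·26 + 1.1267·31 = 58.7293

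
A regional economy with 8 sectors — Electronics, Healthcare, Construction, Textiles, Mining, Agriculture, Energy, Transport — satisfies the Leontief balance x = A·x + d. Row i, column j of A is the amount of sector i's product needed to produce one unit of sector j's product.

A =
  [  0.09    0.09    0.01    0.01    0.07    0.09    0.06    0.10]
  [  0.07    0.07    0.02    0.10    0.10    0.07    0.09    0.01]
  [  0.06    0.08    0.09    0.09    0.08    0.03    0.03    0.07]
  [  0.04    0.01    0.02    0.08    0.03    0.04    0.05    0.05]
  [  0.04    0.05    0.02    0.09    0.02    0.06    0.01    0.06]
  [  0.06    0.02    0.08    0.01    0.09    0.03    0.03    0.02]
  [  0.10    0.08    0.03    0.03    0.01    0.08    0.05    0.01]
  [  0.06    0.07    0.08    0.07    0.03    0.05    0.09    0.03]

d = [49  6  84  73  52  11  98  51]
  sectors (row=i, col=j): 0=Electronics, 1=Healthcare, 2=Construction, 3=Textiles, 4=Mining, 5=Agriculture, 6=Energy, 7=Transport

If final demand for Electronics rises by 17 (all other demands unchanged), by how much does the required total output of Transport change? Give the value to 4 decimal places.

Form M = I − A:
  [  0.91   -0.09   -0.01   -0.01   -0.07   -0.09   -0.06   -0.10]
  [ -0.07    0.93   -0.02   -0.10   -0.10   -0.07   -0.09   -0.01]
  [ -0.06   -0.08    0.91   -0.09   -0.08   -0.03   -0.03   -0.07]
  [ -0.04   -0.01   -0.02    0.92   -0.03   -0.04   -0.05   -0.05]
  [ -0.04   -0.05   -0.02   -0.09    0.98   -0.06   -0.01   -0.06]
  [ -0.06   -0.02   -0.08   -0.01   -0.09    0.97   -0.03   -0.02]
  [ -0.10   -0.08   -0.03   -0.03   -0.01   -0.08    0.95   -0.01]
  [ -0.06   -0.07   -0.08   -0.07   -0.03   -0.05   -0.09    0.97]
Leontief inverse L = M⁻¹:
  [  1.1522    0.1459    0.0485    0.0607    0.1217    0.1452    0.1103    0.1386]
  [  0.1288    1.1196    0.0522    0.1520    0.1466    0.1233    0.1340    0.0494]
  [  0.1187    0.1344    1.1292    0.1512    0.1308    0.0823    0.0786    0.1135]
  [  0.0753    0.0398    0.0427    1.1108    0.0565    0.0708    0.0782    0.0743]
  [  0.0777    0.0816    0.0457    0.1262    1.0535    0.0929    0.0429    0.0862]
  [  0.0987    0.0574    0.1060    0.0470    0.1229    1.0644    0.0572    0.0510]
  [  0.1486    0.1221    0.0571    0.0656    0.0533    0.1222    1.0872    0.0411]
  [  0.1171    0.1206    0.1152    0.1198    0.0768    0.0988    0.1338    1.0669]
Total output x = L · d:
  x_0 = 1.1522·49 + 0.1459·6 + 0.0485·84 + 0.0607·73 + 0.1217·52 + 0.1452·11 + 0.1103·98 + 0.1386·51 = 91.6414
  x_1 = 0.1288·49 + 1.1196·6 + 0.0522·84 + 0.1520·73 + 0.1466·52 + 0.1233·11 + 0.1340·98 + 0.0494·51 = 53.1358
  x_2 = 0.1187·49 + 0.1344·6 + 1.1292·84 + 0.1512·73 + 0.1308·52 + 0.0823·11 + 0.0786·98 + 0.1135·51 = 133.7121
  x_3 = 0.0753·49 + 0.0398·6 + 0.0427·84 + 1.1108·73 + 0.0565·52 + 0.0708·11 + 0.0782·98 + 0.0743·51 = 103.7704
  x_4 = 0.0777·49 + 0.0816·6 + 0.0457·84 + 0.1262·73 + 1.0535·52 + 0.0929·11 + 0.0429·98 + 0.0862·51 = 81.7531
  x_5 = 0.0987·49 + 0.0574·6 + 0.1060·84 + 0.0470·73 + 0.1229·52 + 1.0644·11 + 0.0572·98 + 0.0510·51 = 43.8288
  x_6 = 0.1486·49 + 0.1221·6 + 0.0571·84 + 0.0656·73 + 0.0533·52 + 0.1222·11 + 1.0872·98 + 0.0411·51 = 130.3559
  x_7 = 0.1171·49 + 0.1206·6 + 0.1152·84 + 0.1198·73 + 0.0768·52 + 0.0988·11 + 0.1338·98 + 1.0669·51 = 97.4793
Δx_7 = L[7,0] · Δd_0 = 0.1171 · 17 = 1.9902

1.9902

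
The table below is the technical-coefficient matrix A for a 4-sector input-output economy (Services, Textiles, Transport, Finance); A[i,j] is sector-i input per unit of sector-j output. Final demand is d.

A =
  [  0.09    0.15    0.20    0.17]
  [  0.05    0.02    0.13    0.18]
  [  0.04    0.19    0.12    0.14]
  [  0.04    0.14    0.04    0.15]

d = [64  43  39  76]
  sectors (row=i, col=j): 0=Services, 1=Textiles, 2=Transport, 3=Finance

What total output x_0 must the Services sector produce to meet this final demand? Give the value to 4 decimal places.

123.7944

Form M = I − A:
  [  0.91   -0.15   -0.20   -0.17]
  [ -0.05    0.98   -0.13   -0.18]
  [ -0.04   -0.19    0.88   -0.14]
  [ -0.04   -0.14   -0.04    0.85]
Leontief inverse L = M⁻¹:
  [  1.1435    0.2854    0.3176    0.3415]
  [  0.0822    1.1115    0.1958    0.2841]
  [  0.0810    0.2864    1.2096    0.2761]
  [  0.0712    0.2100    0.1041    1.2523]
Total output x = L · d:
  x_0 = 1.1435·64 + 0.2854·43 + 0.3176·39 + 0.3415·76 = 123.7944
  x_1 = 0.0822·64 + 1.1115·43 + 0.1958·39 + 0.2841·76 = 82.2785
  x_2 = 0.0810·64 + 0.2864·43 + 1.2096·39 + 0.2761·76 = 85.6585
  x_3 = 0.0712·64 + 0.2100·43 + 0.1041·39 + 1.2523·76 = 112.8201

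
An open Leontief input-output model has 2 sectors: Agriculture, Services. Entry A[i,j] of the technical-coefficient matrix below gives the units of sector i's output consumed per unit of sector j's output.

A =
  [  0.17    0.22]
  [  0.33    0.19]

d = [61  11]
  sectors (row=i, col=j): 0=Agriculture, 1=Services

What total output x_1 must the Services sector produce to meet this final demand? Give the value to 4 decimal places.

48.7911

Form M = I − A:
  [  0.83   -0.22]
  [ -0.33    0.81]
Leontief inverse L = M⁻¹:
  [  1.3507    0.3669]
  [  0.5503    1.3840]
Total output x = L · d:
  x_0 = 1.3507·61 + 0.3669·11 = 86.4265
  x_1 = 0.5503·61 + 1.3840·11 = 48.7911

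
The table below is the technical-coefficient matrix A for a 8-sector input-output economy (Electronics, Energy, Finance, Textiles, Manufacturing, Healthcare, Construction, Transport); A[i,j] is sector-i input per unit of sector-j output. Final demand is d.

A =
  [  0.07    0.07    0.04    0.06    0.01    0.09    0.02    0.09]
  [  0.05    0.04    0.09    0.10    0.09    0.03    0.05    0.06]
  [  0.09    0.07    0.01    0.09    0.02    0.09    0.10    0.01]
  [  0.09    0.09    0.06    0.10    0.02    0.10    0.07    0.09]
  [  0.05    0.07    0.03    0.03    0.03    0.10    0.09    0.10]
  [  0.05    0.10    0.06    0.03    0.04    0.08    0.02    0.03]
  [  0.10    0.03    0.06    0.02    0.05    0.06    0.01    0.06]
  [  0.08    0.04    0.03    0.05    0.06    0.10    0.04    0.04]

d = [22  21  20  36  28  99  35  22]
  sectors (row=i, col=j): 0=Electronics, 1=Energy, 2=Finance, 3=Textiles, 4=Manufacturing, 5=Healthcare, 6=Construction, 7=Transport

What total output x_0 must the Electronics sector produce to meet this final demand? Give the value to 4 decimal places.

55.3923

Form M = I − A:
  [  0.93   -0.07   -0.04   -0.06   -0.01   -0.09   -0.02   -0.09]
  [ -0.05    0.96   -0.09   -0.10   -0.09   -0.03   -0.05   -0.06]
  [ -0.09   -0.07    0.99   -0.09   -0.02   -0.09   -0.10   -0.01]
  [ -0.09   -0.09   -0.06    0.90   -0.02   -0.10   -0.07   -0.09]
  [ -0.05   -0.07   -0.03   -0.03    0.97   -0.10   -0.09   -0.10]
  [ -0.05   -0.10   -0.06   -0.03   -0.04    0.92   -0.02   -0.03]
  [ -0.10   -0.03   -0.06   -0.02   -0.05   -0.06    0.99   -0.06]
  [ -0.08   -0.04   -0.03   -0.05   -0.06   -0.10   -0.04    0.96]
Leontief inverse L = M⁻¹:
  [  1.1303    0.1266    0.0828    0.1135    0.0456    0.1590    0.0586    0.1388]
  [  0.1223    1.1048    0.1357    0.1614    0.1272    0.1124    0.1021    0.1202]
  [  0.1558    0.1301    1.0589    0.1448    0.0564    0.1612    0.1380    0.0669]
  [  0.1753    0.1673    0.1196    1.1737    0.0682    0.1946    0.1236    0.1591]
  [  0.1162    0.1283    0.0768    0.0825    1.0706    0.1734    0.1294    0.1525]
  [  0.1034    0.1514    0.0999    0.0796    0.0734    1.1403    0.0582    0.0746]
  [  0.1513    0.0790    0.0933    0.0638    0.0774    0.1212    1.0447    0.1032]
  [  0.1376    0.0964    0.0710    0.0979    0.0922    0.1678    0.0776    1.0902]
Total output x = L · d:
  x_0 = 1.1303·22 + 0.1266·21 + 0.0828·20 + 0.1135·36 + 0.0456·28 + 0.1590·99 + 0.0586·35 + 0.1388·22 = 55.3923
  x_1 = 0.1223·22 + 1.1048·21 + 0.1357·20 + 0.1614·36 + 0.1272·28 + 0.1124·99 + 0.1021·35 + 0.1202·22 = 55.3192
  x_2 = 0.1558·22 + 0.1301·21 + 1.0589·20 + 0.1448·36 + 0.0564·28 + 0.1612·99 + 0.1380·35 + 0.0669·22 = 56.3880
  x_3 = 0.1753·22 + 0.1673·21 + 0.1196·20 + 1.1737·36 + 0.0682·28 + 0.1946·99 + 0.1236·35 + 0.1591·22 = 81.0200
  x_4 = 0.1162·22 + 0.1283·21 + 0.0768·20 + 0.0825·36 + 1.0706·28 + 0.1734·99 + 0.1294·35 + 0.1525·22 = 64.7847
  x_5 = 0.1034·22 + 0.1514·21 + 0.0999·20 + 0.0796·36 + 0.0734·28 + 1.1403·99 + 0.0582·35 + 0.0746·22 = 128.9419
  x_6 = 0.1513·22 + 0.0790·21 + 0.0933·20 + 0.0638·36 + 0.0774·28 + 0.1212·99 + 1.0447·35 + 0.1032·22 = 62.1532
  x_7 = 0.1376·22 + 0.0964·21 + 0.0710·20 + 0.0979·36 + 0.0922·28 + 0.1678·99 + 0.0776·35 + 1.0902·22 = 55.8898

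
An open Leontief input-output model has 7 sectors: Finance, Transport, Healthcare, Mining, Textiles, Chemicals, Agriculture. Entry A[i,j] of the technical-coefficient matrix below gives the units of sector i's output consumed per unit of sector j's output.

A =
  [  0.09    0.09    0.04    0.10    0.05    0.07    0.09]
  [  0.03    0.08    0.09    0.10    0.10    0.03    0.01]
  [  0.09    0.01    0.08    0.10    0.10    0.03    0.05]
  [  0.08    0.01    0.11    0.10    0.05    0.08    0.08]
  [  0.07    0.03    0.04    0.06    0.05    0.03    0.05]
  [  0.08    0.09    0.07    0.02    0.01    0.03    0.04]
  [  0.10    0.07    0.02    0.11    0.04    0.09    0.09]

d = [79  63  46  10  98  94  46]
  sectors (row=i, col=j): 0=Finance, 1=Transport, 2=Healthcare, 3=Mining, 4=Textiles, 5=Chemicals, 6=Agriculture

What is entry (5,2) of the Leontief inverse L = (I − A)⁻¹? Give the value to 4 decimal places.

Form M = I − A:
  [  0.91   -0.09   -0.04   -0.10   -0.05   -0.07   -0.09]
  [ -0.03    0.92   -0.09   -0.10   -0.10   -0.03   -0.01]
  [ -0.09   -0.01    0.92   -0.10   -0.10   -0.03   -0.05]
  [ -0.08   -0.01   -0.11    0.90   -0.05   -0.08   -0.08]
  [ -0.07   -0.03   -0.04   -0.06    0.95   -0.03   -0.05]
  [ -0.08   -0.09   -0.07   -0.02   -0.01    0.97   -0.04]
  [ -0.10   -0.07   -0.02   -0.11   -0.04   -0.09    0.91]
Leontief inverse L = M⁻¹:
  [  1.1657    0.1442    0.1042    0.1852    0.1049    0.1243    0.1501]
  [  0.0896    1.1150    0.1460    0.1683    0.1494    0.0691    0.0552]
  [  0.1587    0.0501    1.1340    0.1736    0.1474    0.0767    0.1053]
  [  0.1575    0.0571    0.1712    1.1809    0.1018    0.1320    0.1408]
  [  0.1186    0.0621    0.0787    0.1134    1.0841    0.0641    0.0891]
  [  0.1276    0.1259    0.1117    0.0769    0.0502    1.0625    0.0764]
  [  0.1754    0.1248    0.0828    0.1925    0.0912    0.1445    1.1504]
Total output x = L · d:
  x_0 = 1.1657·79 + 0.1442·63 + 0.1042·46 + 0.1852·10 + 0.1049·98 + 0.1243·94 + 0.1501·46 = 136.6853
  x_1 = 0.0896·79 + 1.1150·63 + 0.1460·46 + 0.1683·10 + 0.1494·98 + 0.0691·94 + 0.0552·46 = 109.3948
  x_2 = 0.1587·79 + 0.0501·63 + 1.1340·46 + 0.1736·10 + 0.1474·98 + 0.0767·94 + 0.1053·46 = 96.0929
  x_3 = 0.1575·79 + 0.0571·63 + 0.1712·46 + 1.1809·10 + 0.1018·98 + 0.1320·94 + 0.1408·46 = 64.5868
  x_4 = 0.1186·79 + 0.0621·63 + 0.0787·46 + 0.1134·10 + 1.0841·98 + 0.0641·94 + 0.0891·46 = 134.3999
  x_5 = 0.1276·79 + 0.1259·63 + 0.1117·46 + 0.0769·10 + 0.0502·98 + 1.0625·94 + 0.0764·46 = 132.2249
  x_6 = 0.1754·79 + 0.1248·63 + 0.0828·46 + 0.1925·10 + 0.0912·98 + 0.1445·94 + 1.1504·46 = 102.8888

L[5,2] = 0.1117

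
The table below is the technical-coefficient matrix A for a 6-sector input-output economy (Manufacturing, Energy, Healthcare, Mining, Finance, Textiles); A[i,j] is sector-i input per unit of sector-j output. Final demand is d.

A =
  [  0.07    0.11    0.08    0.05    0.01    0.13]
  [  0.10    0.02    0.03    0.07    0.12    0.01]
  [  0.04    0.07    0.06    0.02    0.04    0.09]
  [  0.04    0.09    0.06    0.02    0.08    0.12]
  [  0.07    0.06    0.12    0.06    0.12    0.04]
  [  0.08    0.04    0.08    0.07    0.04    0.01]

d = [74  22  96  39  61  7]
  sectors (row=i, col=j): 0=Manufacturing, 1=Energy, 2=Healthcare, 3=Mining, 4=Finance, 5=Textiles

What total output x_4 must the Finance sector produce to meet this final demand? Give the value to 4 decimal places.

104.3466

Form M = I − A:
  [  0.93   -0.11   -0.08   -0.05   -0.01   -0.13]
  [ -0.10    0.98   -0.03   -0.07   -0.12   -0.01]
  [ -0.04   -0.07    0.94   -0.02   -0.04   -0.09]
  [ -0.04   -0.09   -0.06    0.98   -0.08   -0.12]
  [ -0.07   -0.06   -0.12   -0.06    0.88   -0.04]
  [ -0.08   -0.04   -0.08   -0.07   -0.04    0.99]
Leontief inverse L = M⁻¹:
  [  1.1200    0.1532    0.1275    0.0864    0.0551    0.1729]
  [  0.1386    1.0626    0.0772    0.0983    0.1614    0.0544]
  [  0.0758    0.1005    1.0960    0.0465    0.0740    0.1192]
  [  0.0867    0.1284    0.1082    1.0551    0.1264    0.1555]
  [  0.1199    0.1106    0.1776    0.0961    1.1738    0.0921]
  [  0.1132    0.0770    0.1168    0.0932    0.0733    1.0506]
Total output x = L · d:
  x_0 = 1.1200·74 + 0.1532·22 + 0.1275·96 + 0.0864·39 + 0.0551·61 + 0.1729·7 = 106.4274
  x_1 = 0.1386·74 + 1.0626·22 + 0.0772·96 + 0.0983·39 + 0.1614·61 + 0.0544·7 = 55.1104
  x_2 = 0.0758·74 + 0.1005·22 + 1.0960·96 + 0.0465·39 + 0.0740·61 + 0.1192·7 = 120.1994
  x_3 = 0.0867·74 + 0.1284·22 + 0.1082·96 + 1.0551·39 + 0.1264·61 + 0.1555·7 = 69.5778
  x_4 = 0.1199·74 + 0.1106·22 + 0.1776·96 + 0.0961·39 + 1.1738·61 + 0.0921·7 = 104.3466
  x_5 = 0.1132·74 + 0.0770·22 + 0.1168·96 + 0.0932·39 + 0.0733·61 + 1.0506·7 = 36.7463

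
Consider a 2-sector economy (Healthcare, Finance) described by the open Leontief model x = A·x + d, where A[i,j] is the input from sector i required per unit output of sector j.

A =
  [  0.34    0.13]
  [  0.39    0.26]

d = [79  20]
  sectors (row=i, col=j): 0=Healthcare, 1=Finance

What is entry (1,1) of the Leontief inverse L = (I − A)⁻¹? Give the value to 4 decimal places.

Form M = I − A:
  [  0.66   -0.13]
  [ -0.39    0.74]
Leontief inverse L = M⁻¹:
  [  1.6907    0.2970]
  [  0.8910    1.5079]
Total output x = L · d:
  x_0 = 1.6907·79 + 0.2970·20 = 139.5019
  x_1 = 0.8910·79 + 1.5079·20 = 100.5483

L[1,1] = 1.5079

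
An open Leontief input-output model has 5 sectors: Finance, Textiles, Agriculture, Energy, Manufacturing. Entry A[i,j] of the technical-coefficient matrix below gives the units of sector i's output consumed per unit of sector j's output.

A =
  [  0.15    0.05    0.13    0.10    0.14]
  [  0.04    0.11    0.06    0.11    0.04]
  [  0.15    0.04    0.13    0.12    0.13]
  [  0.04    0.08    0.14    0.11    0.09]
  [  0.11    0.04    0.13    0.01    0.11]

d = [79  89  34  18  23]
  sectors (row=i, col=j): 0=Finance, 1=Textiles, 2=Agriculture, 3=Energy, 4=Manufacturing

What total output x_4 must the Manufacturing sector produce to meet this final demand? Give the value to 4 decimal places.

60.1309

Form M = I − A:
  [  0.85   -0.05   -0.13   -0.10   -0.14]
  [ -0.04    0.89   -0.06   -0.11   -0.04]
  [ -0.15   -0.04    0.87   -0.12   -0.13]
  [ -0.04   -0.08   -0.14    0.89   -0.09]
  [ -0.11   -0.04   -0.13   -0.01    0.89]
Leontief inverse L = M⁻¹:
  [  1.2727    0.1131    0.2691    0.1962    0.2644]
  [  0.1007    1.1559    0.1386    0.1740    0.1056]
  [  0.2723    0.1034    1.2704    0.2175    0.2550]
  [  0.1296    0.1336    0.2474    1.1901    0.1829]
  [  0.2031    0.0825    0.2278    0.0772    1.2003]
Total output x = L · d:
  x_0 = 1.2727·79 + 0.1131·89 + 0.2691·34 + 0.1962·18 + 0.2644·23 = 129.3761
  x_1 = 0.1007·79 + 1.1559·89 + 0.1386·34 + 0.1740·18 + 0.1056·23 = 121.1013
  x_2 = 0.2723·79 + 0.1034·89 + 1.2704·34 + 0.2175·18 + 0.2550·23 = 83.6872
  x_3 = 0.1296·79 + 0.1336·89 + 0.2474·34 + 1.1901·18 + 0.1829·23 = 56.1698
  x_4 = 0.2031·79 + 0.0825·89 + 0.2278·34 + 0.0772·18 + 1.2003·23 = 60.1309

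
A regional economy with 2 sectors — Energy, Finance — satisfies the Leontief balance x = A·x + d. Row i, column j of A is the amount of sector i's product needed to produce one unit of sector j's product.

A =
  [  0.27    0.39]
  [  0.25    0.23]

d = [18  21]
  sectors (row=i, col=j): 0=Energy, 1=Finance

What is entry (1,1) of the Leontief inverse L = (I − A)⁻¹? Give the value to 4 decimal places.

Form M = I − A:
  [  0.73   -0.39]
  [ -0.25    0.77]
Leontief inverse L = M⁻¹:
  [  1.6573    0.8394]
  [  0.5381    1.5712]
Total output x = L · d:
  x_0 = 1.6573·18 + 0.8394·21 = 47.4602
  x_1 = 0.5381·18 + 1.5712·21 = 42.6819

L[1,1] = 1.5712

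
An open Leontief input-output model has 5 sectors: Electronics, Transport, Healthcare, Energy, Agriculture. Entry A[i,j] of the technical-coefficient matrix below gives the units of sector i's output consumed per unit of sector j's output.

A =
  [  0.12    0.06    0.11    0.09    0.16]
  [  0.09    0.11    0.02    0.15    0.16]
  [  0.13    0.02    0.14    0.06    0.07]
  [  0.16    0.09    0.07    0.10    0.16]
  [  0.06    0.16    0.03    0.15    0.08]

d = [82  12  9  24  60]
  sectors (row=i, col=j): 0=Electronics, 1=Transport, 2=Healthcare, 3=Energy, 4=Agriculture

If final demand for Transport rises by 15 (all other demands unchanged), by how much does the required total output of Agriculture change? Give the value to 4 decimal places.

Form M = I − A:
  [  0.88   -0.06   -0.11   -0.09   -0.16]
  [ -0.09    0.89   -0.02   -0.15   -0.16]
  [ -0.13   -0.02    0.86   -0.06   -0.07]
  [ -0.16   -0.09   -0.07    0.90   -0.16]
  [ -0.06   -0.16   -0.03   -0.15    0.92]
Leontief inverse L = M⁻¹:
  [  1.2399    0.1625    0.1900    0.2130    0.2954]
  [  0.2102    1.2231    0.0889    0.2816    0.3050]
  [  0.2265    0.0884    1.2118    0.1469    0.1725]
  [  0.2897    0.2042    0.1533    1.2364    0.3126]
  [  0.1720    0.2595    0.0924    0.2693    1.2159]
Total output x = L · d:
  x_0 = 1.2399·82 + 0.1625·12 + 0.1900·9 + 0.2130·24 + 0.2954·60 = 128.1684
  x_1 = 0.2102·82 + 1.2231·12 + 0.0889·9 + 0.2816·24 + 0.3050·60 = 57.7751
  x_2 = 0.2265·82 + 0.0884·12 + 1.2118·9 + 0.1469·24 + 0.1725·60 = 44.4194
  x_3 = 0.2897·82 + 0.2042·12 + 0.1533·9 + 1.2364·24 + 0.3126·60 = 76.0118
  x_4 = 0.1720·82 + 0.2595·12 + 0.0924·9 + 0.2693·24 + 1.2159·60 = 97.4657
Δx_4 = L[4,1] · Δd_1 = 0.2595 · 15 = 3.8922

3.8922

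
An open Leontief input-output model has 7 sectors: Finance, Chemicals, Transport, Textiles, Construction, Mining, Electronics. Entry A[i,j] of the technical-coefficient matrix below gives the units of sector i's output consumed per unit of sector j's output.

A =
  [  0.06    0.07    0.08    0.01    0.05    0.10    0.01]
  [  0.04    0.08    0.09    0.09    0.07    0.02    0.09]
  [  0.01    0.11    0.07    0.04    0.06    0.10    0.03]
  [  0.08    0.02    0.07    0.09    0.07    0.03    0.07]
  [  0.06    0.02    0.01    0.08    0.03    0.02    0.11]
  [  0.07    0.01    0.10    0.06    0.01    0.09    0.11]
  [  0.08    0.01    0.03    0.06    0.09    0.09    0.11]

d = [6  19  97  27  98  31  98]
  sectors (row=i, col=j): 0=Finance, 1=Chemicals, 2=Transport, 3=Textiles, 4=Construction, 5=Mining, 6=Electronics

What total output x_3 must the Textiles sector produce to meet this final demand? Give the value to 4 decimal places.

68.9184

Form M = I − A:
  [  0.94   -0.07   -0.08   -0.01   -0.05   -0.10   -0.01]
  [ -0.04    0.92   -0.09   -0.09   -0.07   -0.02   -0.09]
  [ -0.01   -0.11    0.93   -0.04   -0.06   -0.10   -0.03]
  [ -0.08   -0.02   -0.07    0.91   -0.07   -0.03   -0.07]
  [ -0.06   -0.02   -0.01   -0.08    0.97   -0.02   -0.11]
  [ -0.07   -0.01   -0.10   -0.06   -0.01    0.91   -0.11]
  [ -0.08   -0.01   -0.03   -0.06   -0.09   -0.09    0.89]
Leontief inverse L = M⁻¹:
  [  1.0948    0.1035    0.1263    0.0485    0.0822    0.1457    0.0590]
  [  0.0873    1.1186    0.1405    0.1431    0.1193    0.0722    0.1538]
  [  0.0504    0.1444    1.1199    0.0883    0.0985    0.1457    0.0900]
  [  0.1234    0.0524    0.1147    1.1336    0.1113    0.0793    0.1233]
  [  0.0975    0.0406    0.0437    0.1147    1.0648    0.0589    0.1546]
  [  0.1158    0.0447    0.1518    0.1040    0.0535    1.1505    0.1679]
  [  0.1310    0.0389    0.0782    0.1075    0.1326    0.1465    1.1746]
Total output x = L · d:
  x_0 = 1.0948·6 + 0.1035·19 + 0.1263·97 + 0.0485·27 + 0.0822·98 + 0.1457·31 + 0.0590·98 = 40.4511
  x_1 = 0.0873·6 + 1.1186·19 + 0.1405·97 + 0.1431·27 + 0.1193·98 + 0.0722·31 + 0.1538·98 = 68.2661
  x_2 = 0.0504·6 + 0.1444·19 + 1.1199·97 + 0.0883·27 + 0.0985·98 + 0.1457·31 + 0.0900·98 = 137.0496
  x_3 = 0.1234·6 + 0.0524·19 + 0.1147·97 + 1.1336·27 + 0.1113·98 + 0.0793·31 + 0.1233·98 = 68.9184
  x_4 = 0.0975·6 + 0.0406·19 + 0.0437·97 + 0.1147·27 + 1.0648·98 + 0.0589·31 + 0.1546·98 = 130.0184
  x_5 = 0.1158·6 + 0.0447·19 + 0.1518·97 + 0.1040·27 + 0.0535·98 + 1.1505·31 + 0.1679·98 = 76.4473
  x_6 = 0.1310·6 + 0.0389·19 + 0.0782·97 + 0.1075·27 + 0.1326·98 + 0.1465·31 + 1.1746·98 = 144.6598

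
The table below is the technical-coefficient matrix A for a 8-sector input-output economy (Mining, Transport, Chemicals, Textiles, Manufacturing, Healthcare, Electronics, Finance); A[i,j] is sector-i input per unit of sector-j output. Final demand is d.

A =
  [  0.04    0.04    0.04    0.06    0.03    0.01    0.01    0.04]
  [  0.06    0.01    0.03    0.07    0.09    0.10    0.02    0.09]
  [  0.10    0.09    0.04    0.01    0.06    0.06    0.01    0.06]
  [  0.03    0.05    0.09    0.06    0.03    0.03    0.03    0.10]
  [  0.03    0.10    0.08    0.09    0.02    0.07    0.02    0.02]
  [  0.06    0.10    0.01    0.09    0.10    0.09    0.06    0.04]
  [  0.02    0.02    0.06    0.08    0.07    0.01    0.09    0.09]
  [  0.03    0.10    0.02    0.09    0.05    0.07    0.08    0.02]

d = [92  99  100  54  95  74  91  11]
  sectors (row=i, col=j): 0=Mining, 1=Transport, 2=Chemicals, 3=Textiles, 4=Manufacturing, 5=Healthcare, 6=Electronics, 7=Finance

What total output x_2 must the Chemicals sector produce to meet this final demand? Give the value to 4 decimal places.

158.6897

Form M = I − A:
  [  0.96   -0.04   -0.04   -0.06   -0.03   -0.01   -0.01   -0.04]
  [ -0.06    0.99   -0.03   -0.07   -0.09   -0.10   -0.02   -0.09]
  [ -0.10   -0.09    0.96   -0.01   -0.06   -0.06   -0.01   -0.06]
  [ -0.03   -0.05   -0.09    0.94   -0.03   -0.03   -0.03   -0.10]
  [ -0.03   -0.10   -0.08   -0.09    0.98   -0.07   -0.02   -0.02]
  [ -0.06   -0.10   -0.01   -0.09   -0.10    0.91   -0.06   -0.04]
  [ -0.02   -0.02   -0.06   -0.08   -0.07   -0.01    0.91   -0.09]
  [ -0.03   -0.10   -0.02   -0.09   -0.05   -0.07   -0.08    0.98]
Leontief inverse L = M⁻¹:
  [  1.0621    0.0698    0.0630    0.0911    0.0546    0.0362    0.0265    0.0679]
  [  0.0970    1.0702    0.0688    0.1312    0.1354    0.1488    0.0542    0.1337]
  [  0.1359    0.1379    1.0716    0.0629    0.1028    0.1054    0.0364    0.1000]
  [  0.0663    0.1002    0.1234    1.1095    0.0718    0.0736    0.0598    0.1426]
  [  0.0694    0.1478    0.1151    0.1405    1.0663    0.1170    0.0471    0.0687]
  [  0.1028    0.1611    0.0576    0.1617    0.1555    1.1474    0.0983    0.0980]
  [  0.0533    0.0708    0.0998    0.1339    0.1108    0.0507    1.1243    0.1360]
  [  0.0665    0.1482    0.0603    0.1490    0.0987    0.1173    0.1138    1.0729]
Total output x = L · d:
  x_0 = 1.0621·92 + 0.0698·99 + 0.0630·100 + 0.0911·54 + 0.0546·95 + 0.0362·74 + 0.0265·91 + 0.0679·11 = 126.8651
  x_1 = 0.0970·92 + 1.0702·99 + 0.0688·100 + 0.1312·54 + 0.1354·95 + 0.1488·74 + 0.0542·91 + 0.1337·11 = 159.1146
  x_2 = 0.1359·92 + 0.1379·99 + 1.0716·100 + 0.0629·54 + 0.1028·95 + 0.1054·74 + 0.0364·91 + 0.1000·11 = 158.6897
  x_3 = 0.0663·92 + 0.1002·99 + 0.1234·100 + 1.1095·54 + 0.0718·95 + 0.0736·74 + 0.0598·91 + 0.1426·11 = 107.5629
  x_4 = 0.0694·92 + 0.1478·99 + 0.1151·100 + 0.1405·54 + 1.0663·95 + 0.1170·74 + 0.0471·91 + 0.0687·11 = 155.1133
  x_5 = 0.1028·92 + 0.1611·99 + 0.0576·100 + 0.1617·54 + 0.1555·95 + 1.1474·74 + 0.0983·91 + 0.0980·11 = 149.6019
  x_6 = 0.0533·92 + 0.0708·99 + 0.0998·100 + 0.1339·54 + 0.1108·95 + 0.0507·74 + 1.1243·91 + 0.1360·11 = 147.2054
  x_7 = 0.0665·92 + 0.1482·99 + 0.0603·100 + 0.1490·54 + 0.0987·95 + 0.1173·74 + 0.1138·91 + 1.0729·11 = 75.0777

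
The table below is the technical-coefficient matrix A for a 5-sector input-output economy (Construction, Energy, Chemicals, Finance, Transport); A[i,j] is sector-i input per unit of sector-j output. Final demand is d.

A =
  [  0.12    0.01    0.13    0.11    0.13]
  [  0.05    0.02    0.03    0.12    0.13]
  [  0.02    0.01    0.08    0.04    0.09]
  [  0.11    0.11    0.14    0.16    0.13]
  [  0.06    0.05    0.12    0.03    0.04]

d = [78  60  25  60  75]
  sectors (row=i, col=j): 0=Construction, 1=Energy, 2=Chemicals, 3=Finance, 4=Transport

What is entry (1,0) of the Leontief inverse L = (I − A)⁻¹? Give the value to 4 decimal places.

L[1,0] = 0.0966

Form M = I − A:
  [  0.88   -0.01   -0.13   -0.11   -0.13]
  [ -0.05    0.98   -0.03   -0.12   -0.13]
  [ -0.02   -0.01    0.92   -0.04   -0.09]
  [ -0.11   -0.11   -0.14    0.84   -0.13]
  [ -0.06   -0.05   -0.12   -0.03    0.96]
Leontief inverse L = M⁻¹:
  [  1.1808    0.0452    0.2232    0.1793    0.2112]
  [  0.0966    1.0516    0.0990    0.1743    0.1884]
  [  0.0437    0.0257    1.1203    0.0672    0.1235]
  [  0.1885    0.1581    0.2548    1.2585    0.2412]
  [  0.0902    0.0658    0.1671    0.0680    1.0877]
Total output x = L · d:
  x_0 = 1.1808·78 + 0.0452·60 + 0.2232·25 + 0.1793·60 + 0.2112·75 = 126.9932
  x_1 = 0.0966·78 + 1.0516·60 + 0.0990·25 + 0.1743·60 + 0.1884·75 = 97.6966
  x_2 = 0.0437·78 + 0.0257·60 + 1.1203·25 + 0.0672·60 + 0.1235·75 = 46.2571
  x_3 = 0.1885·78 + 0.1581·60 + 0.2548·25 + 1.2585·60 + 0.2412·75 = 124.1637
  x_4 = 0.0902·78 + 0.0658·60 + 0.1671·25 + 0.0680·60 + 1.0877·75 = 100.8127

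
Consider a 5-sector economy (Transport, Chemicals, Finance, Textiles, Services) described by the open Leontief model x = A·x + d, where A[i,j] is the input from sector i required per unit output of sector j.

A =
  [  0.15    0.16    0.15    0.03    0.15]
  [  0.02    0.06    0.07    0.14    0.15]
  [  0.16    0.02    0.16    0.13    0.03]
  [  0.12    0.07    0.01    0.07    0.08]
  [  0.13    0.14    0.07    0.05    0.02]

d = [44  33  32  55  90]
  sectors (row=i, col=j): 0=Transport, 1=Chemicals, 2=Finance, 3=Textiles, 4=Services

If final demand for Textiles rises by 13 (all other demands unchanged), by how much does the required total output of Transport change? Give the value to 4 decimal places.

1.7661

Form M = I − A:
  [  0.85   -0.16   -0.15   -0.03   -0.15]
  [ -0.02    0.94   -0.07   -0.14   -0.15]
  [ -0.16   -0.02    0.84   -0.13   -0.03]
  [ -0.12   -0.07   -0.01    0.93   -0.08]
  [ -0.13   -0.14   -0.07   -0.05    0.98]
Leontief inverse L = M⁻¹:
  [  1.2940    0.2750    0.2773    0.1359    0.2597]
  [  0.1132    1.1327    0.1347    0.2044    0.2115]
  [  0.2875    0.1087    1.2630    0.2084    0.1163]
  [  0.1974    0.1402    0.0724    1.1207    0.1454]
  [  0.2184    0.2132    0.1499    0.1193    1.1008]
Total output x = L · d:
  x_0 = 1.2940·44 + 0.2750·33 + 0.2773·32 + 0.1359·55 + 0.2597·90 = 105.7307
  x_1 = 0.1132·44 + 1.1327·33 + 0.1347·32 + 0.2044·55 + 0.2115·90 = 76.9429
  x_2 = 0.2875·44 + 0.1087·33 + 1.2630·32 + 0.2084·55 + 0.1163·90 = 78.5876
  x_3 = 0.1974·44 + 0.1402·33 + 0.0724·32 + 1.1207·55 + 0.1454·90 = 90.3503
  x_4 = 0.2184·44 + 0.2132·33 + 0.1499·32 + 0.1193·55 + 1.1008·90 = 127.0772
Δx_0 = L[0,3] · Δd_3 = 0.1359 · 13 = 1.7661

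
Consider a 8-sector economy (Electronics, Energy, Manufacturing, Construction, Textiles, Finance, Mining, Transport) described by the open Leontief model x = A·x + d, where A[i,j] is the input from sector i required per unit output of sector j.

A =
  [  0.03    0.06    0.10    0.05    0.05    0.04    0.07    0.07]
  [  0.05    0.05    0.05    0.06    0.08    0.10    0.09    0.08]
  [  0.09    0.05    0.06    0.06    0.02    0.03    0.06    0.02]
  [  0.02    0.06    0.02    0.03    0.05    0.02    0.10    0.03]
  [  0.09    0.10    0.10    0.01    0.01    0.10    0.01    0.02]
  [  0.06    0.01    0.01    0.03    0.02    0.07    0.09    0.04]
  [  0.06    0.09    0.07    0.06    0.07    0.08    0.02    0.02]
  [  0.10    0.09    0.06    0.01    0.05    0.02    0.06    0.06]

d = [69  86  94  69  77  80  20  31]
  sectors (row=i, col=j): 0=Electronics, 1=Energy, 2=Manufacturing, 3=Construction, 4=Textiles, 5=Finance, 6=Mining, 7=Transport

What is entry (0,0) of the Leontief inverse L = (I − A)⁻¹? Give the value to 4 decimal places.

Form M = I − A:
  [  0.97   -0.06   -0.10   -0.05   -0.05   -0.04   -0.07   -0.07]
  [ -0.05    0.95   -0.05   -0.06   -0.08   -0.10   -0.09   -0.08]
  [ -0.09   -0.05    0.94   -0.06   -0.02   -0.03   -0.06   -0.02]
  [ -0.02   -0.06   -0.02    0.97   -0.05   -0.02   -0.10   -0.03]
  [ -0.09   -0.10   -0.10   -0.01    0.99   -0.10   -0.01   -0.02]
  [ -0.06   -0.01   -0.01   -0.03   -0.02    0.93   -0.09   -0.04]
  [ -0.06   -0.09   -0.07   -0.06   -0.07   -0.08    0.98   -0.02]
  [ -0.10   -0.09   -0.06   -0.01   -0.05   -0.02   -0.06    0.94]
Leontief inverse L = M⁻¹:
  [  1.0840    0.1130    0.1489    0.0842    0.0867    0.0873    0.1208    0.1043]
  [  0.1121    1.1117    0.1067    0.0978    0.1225    0.1586    0.1498    0.1209]
  [  0.1296    0.0927    1.1017    0.0902    0.0521    0.0687    0.1043    0.0501]
  [  0.0570    0.1000    0.0563    1.0550    0.0788    0.0589    0.1339    0.0547]
  [  0.1372    0.1419    0.1441    0.0446    1.0440    0.1457    0.0637    0.0565]
  [  0.0945    0.0461    0.0437    0.0534    0.0465    1.1040    0.1249    0.0642]
  [  0.1100    0.1386    0.1172    0.0936    0.1053    0.1304    1.0742    0.0561]
  [  0.1513    0.1428    0.1131    0.0448    0.0884    0.0690    0.1099    1.0982]
Total output x = L · d:
  x_0 = 1.0840·69 + 0.1130·86 + 0.1489·94 + 0.0842·69 + 0.0867·77 + 0.0873·80 + 0.1208·20 + 0.1043·31 = 123.6387
  x_1 = 0.1121·69 + 1.1117·86 + 0.1067·94 + 0.0978·69 + 0.1225·77 + 0.1586·80 + 0.1498·20 + 0.1209·31 = 148.9922
  x_2 = 0.1296·69 + 0.0927·86 + 1.1017·94 + 0.0902·69 + 0.0521·77 + 0.0687·80 + 0.1043·20 + 0.0501·31 = 139.8458
  x_3 = 0.0570·69 + 0.1000·86 + 0.0563·94 + 1.0550·69 + 0.0788·77 + 0.0589·80 + 0.1339·20 + 0.0547·31 = 105.7681
  x_4 = 0.1372·69 + 0.1419·86 + 0.1441·94 + 0.0446·69 + 1.0440·77 + 0.1457·80 + 0.0637·20 + 0.0565·31 = 133.3562
  x_5 = 0.0945·69 + 0.0461·86 + 0.0437·94 + 0.0534·69 + 0.0465·77 + 1.1040·80 + 0.1249·20 + 0.0642·31 = 114.6605
  x_6 = 0.1100·69 + 0.1386·86 + 0.1172·94 + 0.0936·69 + 0.1053·77 + 0.1304·80 + 1.0742·20 + 0.0561·31 = 78.7458
  x_7 = 0.1513·69 + 0.1428·86 + 0.1131·94 + 0.0448·69 + 0.0884·77 + 0.0690·80 + 0.1099·20 + 1.0982·31 = 85.0078

L[0,0] = 1.0840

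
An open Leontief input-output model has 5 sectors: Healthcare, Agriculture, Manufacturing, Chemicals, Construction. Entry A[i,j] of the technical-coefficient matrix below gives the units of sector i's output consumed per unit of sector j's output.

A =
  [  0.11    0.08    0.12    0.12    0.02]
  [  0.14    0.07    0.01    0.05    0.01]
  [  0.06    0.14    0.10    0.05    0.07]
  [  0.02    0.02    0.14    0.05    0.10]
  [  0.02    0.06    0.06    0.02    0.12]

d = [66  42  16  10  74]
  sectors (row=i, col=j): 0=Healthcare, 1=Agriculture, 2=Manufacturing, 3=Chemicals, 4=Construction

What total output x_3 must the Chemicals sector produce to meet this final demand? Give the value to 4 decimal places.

Form M = I − A:
  [  0.89   -0.08   -0.12   -0.12   -0.02]
  [ -0.14    0.93   -0.01   -0.05   -0.01]
  [ -0.06   -0.14    0.90   -0.05   -0.07]
  [ -0.02   -0.02   -0.14    0.95   -0.10]
  [ -0.02   -0.06   -0.06   -0.02    0.88]
Leontief inverse L = M⁻¹:
  [  1.1626    0.1356    0.1863    0.1651    0.0615]
  [  0.1794    1.1022    0.0512    0.0840    0.0302]
  [  0.1119    0.1913    1.1487    0.0869    0.1060]
  [  0.0497    0.0640    0.1838    1.0749    0.1386]
  [  0.0474    0.0927    0.0902    0.0398    1.1502]
Total output x = L · d:
  x_0 = 1.1626·66 + 0.1356·42 + 0.1863·16 + 0.1651·10 + 0.0615·74 = 91.6097
  x_1 = 0.1794·66 + 1.1022·42 + 0.0512·16 + 0.0840·10 + 0.0302·74 = 62.0280
  x_2 = 0.1119·66 + 0.1913·42 + 1.1487·16 + 0.0869·10 + 0.1060·74 = 42.5055
  x_3 = 0.0497·66 + 0.0640·42 + 0.1838·16 + 1.0749·10 + 0.1386·74 = 29.9174
  x_4 = 0.0474·66 + 0.0927·42 + 0.0902·16 + 0.0398·10 + 1.1502·74 = 93.9802

29.9174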